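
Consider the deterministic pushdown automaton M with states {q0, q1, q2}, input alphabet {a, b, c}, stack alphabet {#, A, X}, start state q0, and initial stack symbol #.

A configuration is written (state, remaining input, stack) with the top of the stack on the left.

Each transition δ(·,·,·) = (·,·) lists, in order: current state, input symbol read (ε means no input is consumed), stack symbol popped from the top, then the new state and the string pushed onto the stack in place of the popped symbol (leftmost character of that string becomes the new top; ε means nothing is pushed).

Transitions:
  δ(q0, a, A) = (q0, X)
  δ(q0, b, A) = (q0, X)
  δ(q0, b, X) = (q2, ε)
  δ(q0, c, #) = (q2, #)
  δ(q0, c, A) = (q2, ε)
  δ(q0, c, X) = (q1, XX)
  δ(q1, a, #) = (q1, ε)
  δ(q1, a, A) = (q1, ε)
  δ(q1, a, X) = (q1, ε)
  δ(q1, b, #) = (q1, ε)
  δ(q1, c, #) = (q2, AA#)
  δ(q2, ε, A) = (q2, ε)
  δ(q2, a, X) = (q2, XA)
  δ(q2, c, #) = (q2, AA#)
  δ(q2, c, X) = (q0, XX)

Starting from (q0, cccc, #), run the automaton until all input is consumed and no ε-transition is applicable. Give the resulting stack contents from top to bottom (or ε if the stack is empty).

(q0, cccc, #)
  read c, top #: go to q2, push # → (q2, ccc, #)
  read c, top #: go to q2, push AA# → (q2, cc, AA#)
  ε-move, top A: go to q2, push ε → (q2, cc, A#)
  ε-move, top A: go to q2, push ε → (q2, cc, #)
  read c, top #: go to q2, push AA# → (q2, c, AA#)
  ε-move, top A: go to q2, push ε → (q2, c, A#)
  ε-move, top A: go to q2, push ε → (q2, c, #)
  read c, top #: go to q2, push AA# → (q2, ε, AA#)
  ε-move, top A: go to q2, push ε → (q2, ε, A#)
  ε-move, top A: go to q2, push ε → (q2, ε, #)
All input consumed in state q2 with stack #.

#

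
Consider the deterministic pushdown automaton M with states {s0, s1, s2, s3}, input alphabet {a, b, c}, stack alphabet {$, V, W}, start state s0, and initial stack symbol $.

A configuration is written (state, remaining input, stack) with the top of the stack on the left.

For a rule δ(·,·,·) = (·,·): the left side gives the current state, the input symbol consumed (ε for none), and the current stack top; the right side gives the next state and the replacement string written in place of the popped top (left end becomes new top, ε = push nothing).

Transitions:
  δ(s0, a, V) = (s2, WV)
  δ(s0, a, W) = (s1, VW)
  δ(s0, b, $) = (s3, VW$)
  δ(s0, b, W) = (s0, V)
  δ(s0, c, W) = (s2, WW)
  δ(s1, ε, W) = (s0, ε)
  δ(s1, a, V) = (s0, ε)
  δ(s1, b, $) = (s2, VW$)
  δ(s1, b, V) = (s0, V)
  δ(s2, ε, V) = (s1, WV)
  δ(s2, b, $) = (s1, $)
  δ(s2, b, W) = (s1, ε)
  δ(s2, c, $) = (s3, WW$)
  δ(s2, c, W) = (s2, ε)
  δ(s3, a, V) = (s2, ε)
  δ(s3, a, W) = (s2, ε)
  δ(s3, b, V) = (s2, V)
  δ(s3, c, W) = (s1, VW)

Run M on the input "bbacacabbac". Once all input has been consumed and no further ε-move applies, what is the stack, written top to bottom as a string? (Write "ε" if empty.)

VW$

(s0, bbacacabbac, $) ⊢ (s3, bacacabbac, VW$) ⊢ (s2, acacabbac, VW$) ⊢ (s1, acacabbac, WVW$) ⊢ (s0, acacabbac, VW$) ⊢ (s2, cacabbac, WVW$) ⊢ (s2, acabbac, VW$) ⊢ (s1, acabbac, WVW$) ⊢ (s0, acabbac, VW$) ⊢ (s2, cabbac, WVW$) ⊢ (s2, abbac, VW$) ⊢ (s1, abbac, WVW$) ⊢ (s0, abbac, VW$) ⊢ (s2, bbac, WVW$) ⊢ (s1, bac, VW$) ⊢ (s0, ac, VW$) ⊢ (s2, c, WVW$) ⊢ (s2, ε, VW$) ⊢ (s1, ε, WVW$) ⊢ (s0, ε, VW$)
All input consumed in state s0 with stack VW$.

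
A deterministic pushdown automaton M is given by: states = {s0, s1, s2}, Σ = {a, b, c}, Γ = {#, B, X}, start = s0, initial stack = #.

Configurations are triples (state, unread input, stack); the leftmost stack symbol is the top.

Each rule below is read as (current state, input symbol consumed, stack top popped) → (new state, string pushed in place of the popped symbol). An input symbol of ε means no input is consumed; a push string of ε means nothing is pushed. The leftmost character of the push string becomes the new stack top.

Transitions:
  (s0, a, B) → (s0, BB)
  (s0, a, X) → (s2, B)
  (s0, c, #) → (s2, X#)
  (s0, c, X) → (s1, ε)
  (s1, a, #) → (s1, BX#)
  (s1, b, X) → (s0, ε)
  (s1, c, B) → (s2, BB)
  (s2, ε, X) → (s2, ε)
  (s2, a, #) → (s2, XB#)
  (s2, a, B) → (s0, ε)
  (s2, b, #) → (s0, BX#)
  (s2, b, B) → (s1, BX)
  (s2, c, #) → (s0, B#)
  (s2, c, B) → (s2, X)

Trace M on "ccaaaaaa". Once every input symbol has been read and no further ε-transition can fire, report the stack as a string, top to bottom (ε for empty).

(s0, ccaaaaaa, #)
  read c, top #: go to s2, push X# → (s2, caaaaaa, X#)
  ε-move, top X: go to s2, push ε → (s2, caaaaaa, #)
  read c, top #: go to s0, push B# → (s0, aaaaaa, B#)
  read a, top B: go to s0, push BB → (s0, aaaaa, BB#)
  read a, top B: go to s0, push BB → (s0, aaaa, BBB#)
  read a, top B: go to s0, push BB → (s0, aaa, BBBB#)
  read a, top B: go to s0, push BB → (s0, aa, BBBBB#)
  read a, top B: go to s0, push BB → (s0, a, BBBBBB#)
  read a, top B: go to s0, push BB → (s0, ε, BBBBBBB#)
All input consumed in state s0 with stack BBBBBBB#.

BBBBBBB#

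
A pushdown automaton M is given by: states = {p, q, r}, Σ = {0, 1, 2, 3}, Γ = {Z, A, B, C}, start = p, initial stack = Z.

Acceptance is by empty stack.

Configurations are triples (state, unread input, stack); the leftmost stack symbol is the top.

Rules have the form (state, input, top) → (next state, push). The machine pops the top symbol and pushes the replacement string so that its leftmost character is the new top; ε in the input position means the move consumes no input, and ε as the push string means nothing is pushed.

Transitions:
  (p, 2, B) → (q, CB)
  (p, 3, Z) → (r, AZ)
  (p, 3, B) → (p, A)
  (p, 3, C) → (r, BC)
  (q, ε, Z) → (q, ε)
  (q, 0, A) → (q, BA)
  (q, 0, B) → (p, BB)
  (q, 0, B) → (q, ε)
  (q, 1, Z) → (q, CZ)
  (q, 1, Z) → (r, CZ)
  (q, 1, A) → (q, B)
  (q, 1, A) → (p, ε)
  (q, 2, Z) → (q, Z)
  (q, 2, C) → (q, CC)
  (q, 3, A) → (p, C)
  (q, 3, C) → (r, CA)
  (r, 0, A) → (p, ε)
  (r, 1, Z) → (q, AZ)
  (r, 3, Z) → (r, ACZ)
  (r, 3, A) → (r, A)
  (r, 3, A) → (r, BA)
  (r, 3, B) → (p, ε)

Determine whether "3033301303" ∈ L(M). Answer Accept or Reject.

Reject

No computation consumes all input and empties the stack.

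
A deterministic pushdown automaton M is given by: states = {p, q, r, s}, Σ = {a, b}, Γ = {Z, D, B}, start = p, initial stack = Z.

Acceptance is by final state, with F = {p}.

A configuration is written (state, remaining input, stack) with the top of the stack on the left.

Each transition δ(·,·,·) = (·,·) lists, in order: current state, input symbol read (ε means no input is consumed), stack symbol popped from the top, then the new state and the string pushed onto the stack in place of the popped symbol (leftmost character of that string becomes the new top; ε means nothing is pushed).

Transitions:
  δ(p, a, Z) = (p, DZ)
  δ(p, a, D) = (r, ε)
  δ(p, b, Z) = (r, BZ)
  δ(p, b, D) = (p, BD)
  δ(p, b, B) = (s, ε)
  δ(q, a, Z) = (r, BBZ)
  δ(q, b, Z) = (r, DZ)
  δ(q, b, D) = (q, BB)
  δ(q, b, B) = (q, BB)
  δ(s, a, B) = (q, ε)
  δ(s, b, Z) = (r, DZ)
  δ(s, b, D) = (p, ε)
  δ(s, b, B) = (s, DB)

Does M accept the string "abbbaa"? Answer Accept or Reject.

Reject

(p, abbbaa, Z)
  read a, top Z: go to p, push DZ → (p, bbbaa, DZ)
  read b, top D: go to p, push BD → (p, bbaa, BDZ)
  read b, top B: go to s, push ε → (s, baa, DZ)
  read b, top D: go to p, push ε → (p, aa, Z)
  read a, top Z: go to p, push DZ → (p, a, DZ)
  read a, top D: go to r, push ε → (r, ε, Z)
All input consumed; state r ∉ F and no further ε-move applies.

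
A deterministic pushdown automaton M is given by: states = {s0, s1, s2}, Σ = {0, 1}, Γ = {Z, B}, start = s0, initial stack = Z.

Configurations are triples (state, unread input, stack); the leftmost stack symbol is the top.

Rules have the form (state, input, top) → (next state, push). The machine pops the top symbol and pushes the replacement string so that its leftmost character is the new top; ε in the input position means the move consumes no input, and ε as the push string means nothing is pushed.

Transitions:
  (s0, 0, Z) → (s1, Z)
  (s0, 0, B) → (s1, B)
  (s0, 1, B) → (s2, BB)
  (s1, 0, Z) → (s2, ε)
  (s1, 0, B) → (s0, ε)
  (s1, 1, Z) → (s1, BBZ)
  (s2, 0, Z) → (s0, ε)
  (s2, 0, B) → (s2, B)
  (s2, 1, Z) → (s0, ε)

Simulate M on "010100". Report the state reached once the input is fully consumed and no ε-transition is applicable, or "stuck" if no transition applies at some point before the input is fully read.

s2

(s0, 010100, Z)
  read 0, top Z: go to s1, push Z → (s1, 10100, Z)
  read 1, top Z: go to s1, push BBZ → (s1, 0100, BBZ)
  read 0, top B: go to s0, push ε → (s0, 100, BZ)
  read 1, top B: go to s2, push BB → (s2, 00, BBZ)
  read 0, top B: go to s2, push B → (s2, 0, BBZ)
  read 0, top B: go to s2, push B → (s2, ε, BBZ)
All input consumed; M is in state s2.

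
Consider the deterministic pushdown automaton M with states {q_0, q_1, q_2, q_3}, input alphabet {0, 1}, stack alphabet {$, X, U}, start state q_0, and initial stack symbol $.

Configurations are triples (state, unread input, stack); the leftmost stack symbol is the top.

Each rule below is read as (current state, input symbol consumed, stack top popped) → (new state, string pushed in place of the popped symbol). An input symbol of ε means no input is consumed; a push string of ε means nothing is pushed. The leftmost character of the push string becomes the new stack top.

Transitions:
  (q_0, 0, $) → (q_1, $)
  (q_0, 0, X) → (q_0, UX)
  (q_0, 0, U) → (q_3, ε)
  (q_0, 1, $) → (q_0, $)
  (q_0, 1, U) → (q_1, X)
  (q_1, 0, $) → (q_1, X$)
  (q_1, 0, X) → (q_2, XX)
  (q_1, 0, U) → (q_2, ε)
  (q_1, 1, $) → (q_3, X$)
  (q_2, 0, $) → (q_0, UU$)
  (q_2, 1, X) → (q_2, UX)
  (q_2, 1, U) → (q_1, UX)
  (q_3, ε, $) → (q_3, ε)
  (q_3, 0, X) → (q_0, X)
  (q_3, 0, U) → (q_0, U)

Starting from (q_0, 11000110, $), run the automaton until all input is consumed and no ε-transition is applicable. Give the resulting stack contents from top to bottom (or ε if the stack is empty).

XXX$

(q_0, 11000110, $)
  read 1, top $: go to q_0, push $ → (q_0, 1000110, $)
  read 1, top $: go to q_0, push $ → (q_0, 000110, $)
  read 0, top $: go to q_1, push $ → (q_1, 00110, $)
  read 0, top $: go to q_1, push X$ → (q_1, 0110, X$)
  read 0, top X: go to q_2, push XX → (q_2, 110, XX$)
  read 1, top X: go to q_2, push UX → (q_2, 10, UXX$)
  read 1, top U: go to q_1, push UX → (q_1, 0, UXXX$)
  read 0, top U: go to q_2, push ε → (q_2, ε, XXX$)
All input consumed in state q_2 with stack XXX$.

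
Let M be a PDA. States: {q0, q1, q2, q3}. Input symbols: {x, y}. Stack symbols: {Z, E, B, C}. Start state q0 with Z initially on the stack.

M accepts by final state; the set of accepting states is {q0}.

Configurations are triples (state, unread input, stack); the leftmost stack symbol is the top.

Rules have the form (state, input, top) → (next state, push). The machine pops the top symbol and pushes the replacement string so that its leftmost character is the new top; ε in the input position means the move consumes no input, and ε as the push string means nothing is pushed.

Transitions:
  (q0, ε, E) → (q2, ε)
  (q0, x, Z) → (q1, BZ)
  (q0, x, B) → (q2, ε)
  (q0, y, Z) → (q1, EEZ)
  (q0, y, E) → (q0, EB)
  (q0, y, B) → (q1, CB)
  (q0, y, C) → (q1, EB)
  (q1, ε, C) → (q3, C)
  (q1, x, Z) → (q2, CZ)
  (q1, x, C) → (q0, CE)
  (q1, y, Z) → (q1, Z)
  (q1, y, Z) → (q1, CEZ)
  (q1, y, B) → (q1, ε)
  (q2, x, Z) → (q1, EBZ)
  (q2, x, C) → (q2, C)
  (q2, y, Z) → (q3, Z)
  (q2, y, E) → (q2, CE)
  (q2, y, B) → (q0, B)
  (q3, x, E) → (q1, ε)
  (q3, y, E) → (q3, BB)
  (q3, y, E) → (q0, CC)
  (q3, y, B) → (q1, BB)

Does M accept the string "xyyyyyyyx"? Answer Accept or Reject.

One accepting computation: (q0, xyyyyyyyx, Z) ⊢ (q1, yyyyyyyx, BZ) ⊢ (q1, yyyyyyx, Z) ⊢ (q1, yyyyyx, Z) ⊢ (q1, yyyyx, Z) ⊢ (q1, yyyx, Z) ⊢ (q1, yyx, Z) ⊢ (q1, yx, Z) ⊢ (q1, x, CEZ) ⊢ (q0, ε, CEEZ)
All input consumed and state q0 ∈ F.

Accept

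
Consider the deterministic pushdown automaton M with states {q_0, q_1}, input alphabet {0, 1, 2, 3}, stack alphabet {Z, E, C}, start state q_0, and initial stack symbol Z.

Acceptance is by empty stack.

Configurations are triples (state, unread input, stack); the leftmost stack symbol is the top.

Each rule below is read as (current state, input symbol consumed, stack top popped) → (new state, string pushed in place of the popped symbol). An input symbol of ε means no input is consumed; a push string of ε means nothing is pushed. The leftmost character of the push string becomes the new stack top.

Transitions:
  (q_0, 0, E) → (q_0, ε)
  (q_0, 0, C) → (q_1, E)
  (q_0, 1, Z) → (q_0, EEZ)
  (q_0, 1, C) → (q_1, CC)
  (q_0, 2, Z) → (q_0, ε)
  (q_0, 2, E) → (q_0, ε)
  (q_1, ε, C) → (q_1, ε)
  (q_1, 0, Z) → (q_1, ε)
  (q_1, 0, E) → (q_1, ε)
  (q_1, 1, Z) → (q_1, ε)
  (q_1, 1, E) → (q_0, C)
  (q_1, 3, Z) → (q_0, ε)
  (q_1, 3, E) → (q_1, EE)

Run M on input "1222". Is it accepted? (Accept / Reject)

(q_0, 1222, Z)
  read 1, top Z: go to q_0, push EEZ → (q_0, 222, EEZ)
  read 2, top E: go to q_0, push ε → (q_0, 22, EZ)
  read 2, top E: go to q_0, push ε → (q_0, 2, Z)
  read 2, top Z: go to q_0, push ε → (q_0, ε, ε)
All input consumed and the stack is empty.

Accept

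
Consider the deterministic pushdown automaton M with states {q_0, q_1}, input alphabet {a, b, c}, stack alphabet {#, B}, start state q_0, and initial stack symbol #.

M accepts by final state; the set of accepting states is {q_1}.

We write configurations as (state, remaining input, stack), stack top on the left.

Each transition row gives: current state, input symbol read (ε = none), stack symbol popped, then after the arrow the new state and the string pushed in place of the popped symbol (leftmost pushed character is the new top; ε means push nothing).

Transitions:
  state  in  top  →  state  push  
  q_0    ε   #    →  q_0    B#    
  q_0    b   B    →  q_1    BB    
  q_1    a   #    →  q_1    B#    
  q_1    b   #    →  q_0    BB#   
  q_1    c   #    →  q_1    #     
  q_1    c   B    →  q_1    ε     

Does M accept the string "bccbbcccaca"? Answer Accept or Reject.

(q_0, bccbbcccaca, #)
  ε-move, top #: go to q_0, push B# → (q_0, bccbbcccaca, B#)
  read b, top B: go to q_1, push BB → (q_1, ccbbcccaca, BB#)
  read c, top B: go to q_1, push ε → (q_1, cbbcccaca, B#)
  read c, top B: go to q_1, push ε → (q_1, bbcccaca, #)
  read b, top #: go to q_0, push BB# → (q_0, bcccaca, BB#)
  read b, top B: go to q_1, push BB → (q_1, cccaca, BBB#)
  read c, top B: go to q_1, push ε → (q_1, ccaca, BB#)
  read c, top B: go to q_1, push ε → (q_1, caca, B#)
  read c, top B: go to q_1, push ε → (q_1, aca, #)
  read a, top #: go to q_1, push B# → (q_1, ca, B#)
  read c, top B: go to q_1, push ε → (q_1, a, #)
  read a, top #: go to q_1, push B# → (q_1, ε, B#)
All input consumed; state q_1 ∈ F.

Accept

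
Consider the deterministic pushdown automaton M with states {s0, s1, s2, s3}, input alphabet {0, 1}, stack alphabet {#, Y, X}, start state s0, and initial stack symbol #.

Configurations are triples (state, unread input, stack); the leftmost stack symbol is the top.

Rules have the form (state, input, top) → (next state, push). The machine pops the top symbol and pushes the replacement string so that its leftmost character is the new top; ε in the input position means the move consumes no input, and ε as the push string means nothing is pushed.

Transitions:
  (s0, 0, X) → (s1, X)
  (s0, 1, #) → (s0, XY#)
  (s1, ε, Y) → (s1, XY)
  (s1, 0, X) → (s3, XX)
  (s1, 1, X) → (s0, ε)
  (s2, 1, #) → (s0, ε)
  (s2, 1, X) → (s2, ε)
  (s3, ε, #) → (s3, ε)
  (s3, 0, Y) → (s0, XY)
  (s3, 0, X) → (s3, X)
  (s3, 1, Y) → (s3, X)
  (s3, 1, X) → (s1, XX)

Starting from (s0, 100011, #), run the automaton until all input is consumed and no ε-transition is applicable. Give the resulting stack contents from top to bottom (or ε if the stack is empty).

(s0, 100011, #)
  read 1, top #: go to s0, push XY# → (s0, 00011, XY#)
  read 0, top X: go to s1, push X → (s1, 0011, XY#)
  read 0, top X: go to s3, push XX → (s3, 011, XXY#)
  read 0, top X: go to s3, push X → (s3, 11, XXY#)
  read 1, top X: go to s1, push XX → (s1, 1, XXXY#)
  read 1, top X: go to s0, push ε → (s0, ε, XXY#)
All input consumed in state s0 with stack XXY#.

XXY#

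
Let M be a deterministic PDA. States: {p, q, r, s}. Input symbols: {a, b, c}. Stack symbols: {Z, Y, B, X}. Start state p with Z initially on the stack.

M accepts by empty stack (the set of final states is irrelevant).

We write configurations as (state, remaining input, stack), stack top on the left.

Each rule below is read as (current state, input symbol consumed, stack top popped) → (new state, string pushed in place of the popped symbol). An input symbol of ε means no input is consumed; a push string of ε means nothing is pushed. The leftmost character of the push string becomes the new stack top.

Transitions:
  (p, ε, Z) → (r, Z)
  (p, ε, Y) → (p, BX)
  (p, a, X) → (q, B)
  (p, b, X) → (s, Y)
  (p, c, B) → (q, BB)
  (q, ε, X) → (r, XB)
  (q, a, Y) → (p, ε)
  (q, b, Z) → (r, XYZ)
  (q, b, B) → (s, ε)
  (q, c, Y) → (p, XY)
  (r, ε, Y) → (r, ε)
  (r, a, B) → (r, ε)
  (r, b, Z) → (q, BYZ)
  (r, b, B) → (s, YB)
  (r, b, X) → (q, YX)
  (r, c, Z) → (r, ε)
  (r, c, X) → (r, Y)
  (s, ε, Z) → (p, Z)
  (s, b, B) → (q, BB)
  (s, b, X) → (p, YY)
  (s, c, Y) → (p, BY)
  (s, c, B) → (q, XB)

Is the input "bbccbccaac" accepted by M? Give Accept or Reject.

(p, bbccbccaac, Z)
  ε-move, top Z: go to r, push Z → (r, bbccbccaac, Z)
  read b, top Z: go to q, push BYZ → (q, bccbccaac, BYZ)
  read b, top B: go to s, push ε → (s, ccbccaac, YZ)
  read c, top Y: go to p, push BY → (p, cbccaac, BYZ)
  read c, top B: go to q, push BB → (q, bccaac, BBYZ)
  read b, top B: go to s, push ε → (s, ccaac, BYZ)
  read c, top B: go to q, push XB → (q, caac, XBYZ)
  ε-move, top X: go to r, push XB → (r, caac, XBBYZ)
  read c, top X: go to r, push Y → (r, aac, YBBYZ)
  ε-move, top Y: go to r, push ε → (r, aac, BBYZ)
  read a, top B: go to r, push ε → (r, ac, BYZ)
  read a, top B: go to r, push ε → (r, c, YZ)
  ε-move, top Y: go to r, push ε → (r, c, Z)
  read c, top Z: go to r, push ε → (r, ε, ε)
All input consumed and the stack is empty.

Accept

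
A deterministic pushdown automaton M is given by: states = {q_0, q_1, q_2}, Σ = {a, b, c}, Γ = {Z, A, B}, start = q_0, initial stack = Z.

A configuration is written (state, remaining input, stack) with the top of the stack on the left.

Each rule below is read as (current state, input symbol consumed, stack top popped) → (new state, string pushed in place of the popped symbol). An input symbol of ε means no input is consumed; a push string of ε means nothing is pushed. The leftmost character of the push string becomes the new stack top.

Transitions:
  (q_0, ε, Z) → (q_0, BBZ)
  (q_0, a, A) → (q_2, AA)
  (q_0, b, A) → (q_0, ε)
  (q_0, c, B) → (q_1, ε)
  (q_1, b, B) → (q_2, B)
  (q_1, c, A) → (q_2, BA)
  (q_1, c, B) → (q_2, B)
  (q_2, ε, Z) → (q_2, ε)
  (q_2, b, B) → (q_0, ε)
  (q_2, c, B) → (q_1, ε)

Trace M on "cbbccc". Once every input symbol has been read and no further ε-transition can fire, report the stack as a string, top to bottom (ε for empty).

Z

(q_0, cbbccc, Z)
  ε-move, top Z: go to q_0, push BBZ → (q_0, cbbccc, BBZ)
  read c, top B: go to q_1, push ε → (q_1, bbccc, BZ)
  read b, top B: go to q_2, push B → (q_2, bccc, BZ)
  read b, top B: go to q_0, push ε → (q_0, ccc, Z)
  ε-move, top Z: go to q_0, push BBZ → (q_0, ccc, BBZ)
  read c, top B: go to q_1, push ε → (q_1, cc, BZ)
  read c, top B: go to q_2, push B → (q_2, c, BZ)
  read c, top B: go to q_1, push ε → (q_1, ε, Z)
All input consumed in state q_1 with stack Z.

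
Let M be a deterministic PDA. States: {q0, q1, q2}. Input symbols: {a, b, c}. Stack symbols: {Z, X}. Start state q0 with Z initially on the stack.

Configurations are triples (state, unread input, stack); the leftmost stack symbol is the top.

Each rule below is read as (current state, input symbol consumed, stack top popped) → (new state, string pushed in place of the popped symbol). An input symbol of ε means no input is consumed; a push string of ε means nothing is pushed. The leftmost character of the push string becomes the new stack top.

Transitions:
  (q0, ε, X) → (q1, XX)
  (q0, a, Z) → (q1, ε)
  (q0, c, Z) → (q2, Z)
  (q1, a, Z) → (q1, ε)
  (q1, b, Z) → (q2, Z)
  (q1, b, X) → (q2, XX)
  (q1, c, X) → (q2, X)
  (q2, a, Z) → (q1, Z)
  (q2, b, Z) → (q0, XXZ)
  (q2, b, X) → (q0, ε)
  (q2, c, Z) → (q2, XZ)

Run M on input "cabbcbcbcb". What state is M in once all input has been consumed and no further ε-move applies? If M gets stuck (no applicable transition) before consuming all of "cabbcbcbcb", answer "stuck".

(q0, cabbcbcbcb, Z) ⊢ (q2, abbcbcbcb, Z) ⊢ (q1, bbcbcbcb, Z) ⊢ (q2, bcbcbcb, Z) ⊢ (q0, cbcbcb, XXZ) ⊢ (q1, cbcbcb, XXXZ) ⊢ (q2, bcbcb, XXXZ) ⊢ (q0, cbcb, XXZ) ⊢ (q1, cbcb, XXXZ) ⊢ (q2, bcb, XXXZ) ⊢ (q0, cb, XXZ) ⊢ (q1, cb, XXXZ) ⊢ (q2, b, XXXZ) ⊢ (q0, ε, XXZ) ⊢ (q1, ε, XXXZ)
All input consumed; M is in state q1.

q1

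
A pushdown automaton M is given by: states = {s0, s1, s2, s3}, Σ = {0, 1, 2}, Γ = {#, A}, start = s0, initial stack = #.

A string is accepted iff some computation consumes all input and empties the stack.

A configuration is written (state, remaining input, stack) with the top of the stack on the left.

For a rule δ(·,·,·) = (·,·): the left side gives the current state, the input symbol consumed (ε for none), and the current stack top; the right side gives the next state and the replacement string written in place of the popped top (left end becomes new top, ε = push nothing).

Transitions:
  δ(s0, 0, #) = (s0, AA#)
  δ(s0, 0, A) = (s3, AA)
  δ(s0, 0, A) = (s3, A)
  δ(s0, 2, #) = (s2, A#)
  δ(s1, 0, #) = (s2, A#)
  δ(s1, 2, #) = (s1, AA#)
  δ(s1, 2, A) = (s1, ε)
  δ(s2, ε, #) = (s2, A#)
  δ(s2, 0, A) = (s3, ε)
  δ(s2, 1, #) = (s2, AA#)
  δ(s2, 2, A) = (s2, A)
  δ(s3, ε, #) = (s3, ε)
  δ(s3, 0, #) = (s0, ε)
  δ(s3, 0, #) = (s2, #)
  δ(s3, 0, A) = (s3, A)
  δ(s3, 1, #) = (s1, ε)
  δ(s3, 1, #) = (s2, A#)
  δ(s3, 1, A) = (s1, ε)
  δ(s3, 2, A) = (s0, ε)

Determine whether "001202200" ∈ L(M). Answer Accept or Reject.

Accept

One accepting computation: (s0, 001202200, #) ⊢ (s0, 01202200, AA#) ⊢ (s3, 1202200, AA#) ⊢ (s1, 202200, A#) ⊢ (s1, 02200, #) ⊢ (s2, 2200, A#) ⊢ (s2, 200, A#) ⊢ (s2, 00, A#) ⊢ (s3, 0, #) ⊢ (s0, ε, ε)
All input consumed and the stack is empty.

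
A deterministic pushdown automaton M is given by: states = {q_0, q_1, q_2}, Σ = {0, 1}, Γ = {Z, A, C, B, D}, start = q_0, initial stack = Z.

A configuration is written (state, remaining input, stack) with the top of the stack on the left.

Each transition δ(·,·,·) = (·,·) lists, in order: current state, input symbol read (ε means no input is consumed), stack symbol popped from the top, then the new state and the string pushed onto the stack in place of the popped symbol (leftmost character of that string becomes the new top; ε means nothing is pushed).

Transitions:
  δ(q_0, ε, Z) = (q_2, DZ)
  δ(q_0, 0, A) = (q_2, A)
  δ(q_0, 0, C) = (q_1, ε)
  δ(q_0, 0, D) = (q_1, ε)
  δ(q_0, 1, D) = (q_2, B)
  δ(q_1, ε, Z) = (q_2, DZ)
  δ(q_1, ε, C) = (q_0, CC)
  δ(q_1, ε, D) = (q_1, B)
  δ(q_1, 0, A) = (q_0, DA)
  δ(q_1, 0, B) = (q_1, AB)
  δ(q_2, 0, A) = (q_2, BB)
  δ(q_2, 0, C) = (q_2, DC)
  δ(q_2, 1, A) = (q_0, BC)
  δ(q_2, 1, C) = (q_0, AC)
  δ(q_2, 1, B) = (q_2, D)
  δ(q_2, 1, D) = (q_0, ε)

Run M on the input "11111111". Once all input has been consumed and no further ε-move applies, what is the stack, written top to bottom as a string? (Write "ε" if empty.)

DZ

(q_0, 11111111, Z)
  ε-move, top Z: go to q_2, push DZ → (q_2, 11111111, DZ)
  read 1, top D: go to q_0, push ε → (q_0, 1111111, Z)
  ε-move, top Z: go to q_2, push DZ → (q_2, 1111111, DZ)
  read 1, top D: go to q_0, push ε → (q_0, 111111, Z)
  ε-move, top Z: go to q_2, push DZ → (q_2, 111111, DZ)
  read 1, top D: go to q_0, push ε → (q_0, 11111, Z)
  ε-move, top Z: go to q_2, push DZ → (q_2, 11111, DZ)
  read 1, top D: go to q_0, push ε → (q_0, 1111, Z)
  ε-move, top Z: go to q_2, push DZ → (q_2, 1111, DZ)
  read 1, top D: go to q_0, push ε → (q_0, 111, Z)
  ε-move, top Z: go to q_2, push DZ → (q_2, 111, DZ)
  read 1, top D: go to q_0, push ε → (q_0, 11, Z)
  ε-move, top Z: go to q_2, push DZ → (q_2, 11, DZ)
  read 1, top D: go to q_0, push ε → (q_0, 1, Z)
  ε-move, top Z: go to q_2, push DZ → (q_2, 1, DZ)
  read 1, top D: go to q_0, push ε → (q_0, ε, Z)
  ε-move, top Z: go to q_2, push DZ → (q_2, ε, DZ)
All input consumed in state q_2 with stack DZ.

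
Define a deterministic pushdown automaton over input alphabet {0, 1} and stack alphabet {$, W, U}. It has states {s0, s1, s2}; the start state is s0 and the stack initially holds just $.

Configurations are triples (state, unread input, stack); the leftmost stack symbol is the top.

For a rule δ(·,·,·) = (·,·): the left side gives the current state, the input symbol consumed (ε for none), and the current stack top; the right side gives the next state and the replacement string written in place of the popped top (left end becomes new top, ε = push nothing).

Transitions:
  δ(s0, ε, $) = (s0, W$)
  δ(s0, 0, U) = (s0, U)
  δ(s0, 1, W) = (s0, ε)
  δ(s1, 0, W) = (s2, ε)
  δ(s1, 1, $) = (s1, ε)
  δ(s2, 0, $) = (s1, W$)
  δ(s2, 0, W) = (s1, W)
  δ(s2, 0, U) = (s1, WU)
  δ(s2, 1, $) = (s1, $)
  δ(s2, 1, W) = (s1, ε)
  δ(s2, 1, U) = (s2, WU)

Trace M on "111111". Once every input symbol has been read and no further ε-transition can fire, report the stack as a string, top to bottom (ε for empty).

W$

(s0, 111111, $)
  ε-move, top $: go to s0, push W$ → (s0, 111111, W$)
  read 1, top W: go to s0, push ε → (s0, 11111, $)
  ε-move, top $: go to s0, push W$ → (s0, 11111, W$)
  read 1, top W: go to s0, push ε → (s0, 1111, $)
  ε-move, top $: go to s0, push W$ → (s0, 1111, W$)
  read 1, top W: go to s0, push ε → (s0, 111, $)
  ε-move, top $: go to s0, push W$ → (s0, 111, W$)
  read 1, top W: go to s0, push ε → (s0, 11, $)
  ε-move, top $: go to s0, push W$ → (s0, 11, W$)
  read 1, top W: go to s0, push ε → (s0, 1, $)
  ε-move, top $: go to s0, push W$ → (s0, 1, W$)
  read 1, top W: go to s0, push ε → (s0, ε, $)
  ε-move, top $: go to s0, push W$ → (s0, ε, W$)
All input consumed in state s0 with stack W$.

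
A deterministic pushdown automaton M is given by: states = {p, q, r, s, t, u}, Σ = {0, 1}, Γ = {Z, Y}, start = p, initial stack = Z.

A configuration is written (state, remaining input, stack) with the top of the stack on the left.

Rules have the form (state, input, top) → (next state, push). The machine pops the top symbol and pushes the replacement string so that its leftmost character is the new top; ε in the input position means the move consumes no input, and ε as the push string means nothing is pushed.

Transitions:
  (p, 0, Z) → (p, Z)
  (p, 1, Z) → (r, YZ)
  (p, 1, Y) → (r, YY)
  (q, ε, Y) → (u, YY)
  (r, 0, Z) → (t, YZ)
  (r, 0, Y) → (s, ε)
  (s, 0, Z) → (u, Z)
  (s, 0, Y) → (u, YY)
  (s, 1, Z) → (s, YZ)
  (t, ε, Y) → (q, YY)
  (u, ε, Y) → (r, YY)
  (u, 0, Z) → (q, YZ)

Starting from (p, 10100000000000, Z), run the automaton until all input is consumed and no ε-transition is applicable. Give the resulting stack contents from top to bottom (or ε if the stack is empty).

YYYYYYYYZ

(p, 10100000000000, Z)
  read 1, top Z: go to r, push YZ → (r, 0100000000000, YZ)
  read 0, top Y: go to s, push ε → (s, 100000000000, Z)
  read 1, top Z: go to s, push YZ → (s, 00000000000, YZ)
  read 0, top Y: go to u, push YY → (u, 0000000000, YYZ)
  ε-move, top Y: go to r, push YY → (r, 0000000000, YYYZ)
  read 0, top Y: go to s, push ε → (s, 000000000, YYZ)
  read 0, top Y: go to u, push YY → (u, 00000000, YYYZ)
  ε-move, top Y: go to r, push YY → (r, 00000000, YYYYZ)
  read 0, top Y: go to s, push ε → (s, 0000000, YYYZ)
  read 0, top Y: go to u, push YY → (u, 000000, YYYYZ)
  ε-move, top Y: go to r, push YY → (r, 000000, YYYYYZ)
  read 0, top Y: go to s, push ε → (s, 00000, YYYYZ)
  read 0, top Y: go to u, push YY → (u, 0000, YYYYYZ)
  ε-move, top Y: go to r, push YY → (r, 0000, YYYYYYZ)
  read 0, top Y: go to s, push ε → (s, 000, YYYYYZ)
  read 0, top Y: go to u, push YY → (u, 00, YYYYYYZ)
  ε-move, top Y: go to r, push YY → (r, 00, YYYYYYYZ)
  read 0, top Y: go to s, push ε → (s, 0, YYYYYYZ)
  read 0, top Y: go to u, push YY → (u, ε, YYYYYYYZ)
  ε-move, top Y: go to r, push YY → (r, ε, YYYYYYYYZ)
All input consumed in state r with stack YYYYYYYYZ.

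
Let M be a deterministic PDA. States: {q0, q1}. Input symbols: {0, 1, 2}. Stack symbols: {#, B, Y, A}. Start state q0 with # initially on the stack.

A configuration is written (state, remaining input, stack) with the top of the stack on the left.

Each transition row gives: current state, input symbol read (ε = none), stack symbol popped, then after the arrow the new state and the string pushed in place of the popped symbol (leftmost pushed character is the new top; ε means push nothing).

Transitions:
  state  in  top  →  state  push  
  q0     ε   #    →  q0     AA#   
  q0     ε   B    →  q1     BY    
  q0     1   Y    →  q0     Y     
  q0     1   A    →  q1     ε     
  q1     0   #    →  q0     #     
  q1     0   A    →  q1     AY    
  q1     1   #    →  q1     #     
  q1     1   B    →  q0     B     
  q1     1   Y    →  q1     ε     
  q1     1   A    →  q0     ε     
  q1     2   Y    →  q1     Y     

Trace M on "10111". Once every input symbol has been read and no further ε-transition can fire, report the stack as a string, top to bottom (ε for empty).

(q0, 10111, #)
  ε-move, top #: go to q0, push AA# → (q0, 10111, AA#)
  read 1, top A: go to q1, push ε → (q1, 0111, A#)
  read 0, top A: go to q1, push AY → (q1, 111, AY#)
  read 1, top A: go to q0, push ε → (q0, 11, Y#)
  read 1, top Y: go to q0, push Y → (q0, 1, Y#)
  read 1, top Y: go to q0, push Y → (q0, ε, Y#)
All input consumed in state q0 with stack Y#.

Y#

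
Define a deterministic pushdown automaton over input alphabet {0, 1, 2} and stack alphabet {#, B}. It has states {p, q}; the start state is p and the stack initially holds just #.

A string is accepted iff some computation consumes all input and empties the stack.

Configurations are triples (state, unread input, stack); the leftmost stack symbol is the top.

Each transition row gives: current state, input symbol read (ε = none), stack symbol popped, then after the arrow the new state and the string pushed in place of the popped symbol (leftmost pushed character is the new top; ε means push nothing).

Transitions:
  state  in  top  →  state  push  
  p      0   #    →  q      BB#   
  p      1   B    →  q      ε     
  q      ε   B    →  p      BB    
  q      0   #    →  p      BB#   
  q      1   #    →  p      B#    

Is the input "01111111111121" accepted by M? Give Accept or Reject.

Reject

(p, 01111111111121, #)
  read 0, top #: go to q, push BB# → (q, 1111111111121, BB#)
  ε-move, top B: go to p, push BB → (p, 1111111111121, BBB#)
  read 1, top B: go to q, push ε → (q, 111111111121, BB#)
  ε-move, top B: go to p, push BB → (p, 111111111121, BBB#)
  read 1, top B: go to q, push ε → (q, 11111111121, BB#)
  ε-move, top B: go to p, push BB → (p, 11111111121, BBB#)
  read 1, top B: go to q, push ε → (q, 1111111121, BB#)
  ε-move, top B: go to p, push BB → (p, 1111111121, BBB#)
  read 1, top B: go to q, push ε → (q, 111111121, BB#)
  ε-move, top B: go to p, push BB → (p, 111111121, BBB#)
  read 1, top B: go to q, push ε → (q, 11111121, BB#)
  ε-move, top B: go to p, push BB → (p, 11111121, BBB#)
  read 1, top B: go to q, push ε → (q, 1111121, BB#)
  ε-move, top B: go to p, push BB → (p, 1111121, BBB#)
  read 1, top B: go to q, push ε → (q, 111121, BB#)
  ε-move, top B: go to p, push BB → (p, 111121, BBB#)
  read 1, top B: go to q, push ε → (q, 11121, BB#)
  ε-move, top B: go to p, push BB → (p, 11121, BBB#)
  read 1, top B: go to q, push ε → (q, 1121, BB#)
  ε-move, top B: go to p, push BB → (p, 1121, BBB#)
  read 1, top B: go to q, push ε → (q, 121, BB#)
  ε-move, top B: go to p, push BB → (p, 121, BBB#)
  read 1, top B: go to q, push ε → (q, 21, BB#)
  ε-move, top B: go to p, push BB → (p, 21, BBB#)
No transition applies at (p, 21, BBB#); input not fully consumed.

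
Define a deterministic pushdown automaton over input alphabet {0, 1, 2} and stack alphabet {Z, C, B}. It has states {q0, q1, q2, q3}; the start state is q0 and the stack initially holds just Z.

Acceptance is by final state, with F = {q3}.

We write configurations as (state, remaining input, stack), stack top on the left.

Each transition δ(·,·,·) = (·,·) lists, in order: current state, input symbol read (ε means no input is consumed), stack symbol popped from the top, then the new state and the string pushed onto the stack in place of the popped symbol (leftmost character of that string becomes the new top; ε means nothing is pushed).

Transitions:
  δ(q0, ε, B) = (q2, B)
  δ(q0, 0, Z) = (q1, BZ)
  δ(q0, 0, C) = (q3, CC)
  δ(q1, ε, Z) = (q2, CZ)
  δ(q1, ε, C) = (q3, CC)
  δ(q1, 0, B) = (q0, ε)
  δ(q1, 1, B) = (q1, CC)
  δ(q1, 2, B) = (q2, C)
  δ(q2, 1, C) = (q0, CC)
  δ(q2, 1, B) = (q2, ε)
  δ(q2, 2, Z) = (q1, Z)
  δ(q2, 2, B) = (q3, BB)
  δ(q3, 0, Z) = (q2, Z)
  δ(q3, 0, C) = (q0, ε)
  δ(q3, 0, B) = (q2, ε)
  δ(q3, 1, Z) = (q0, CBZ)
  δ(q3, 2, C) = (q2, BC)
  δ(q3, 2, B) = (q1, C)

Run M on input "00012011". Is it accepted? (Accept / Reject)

Reject

(q0, 00012011, Z)
  read 0, top Z: go to q1, push BZ → (q1, 0012011, BZ)
  read 0, top B: go to q0, push ε → (q0, 012011, Z)
  read 0, top Z: go to q1, push BZ → (q1, 12011, BZ)
  read 1, top B: go to q1, push CC → (q1, 2011, CCZ)
  ε-move, top C: go to q3, push CC → (q3, 2011, CCCZ)
  read 2, top C: go to q2, push BC → (q2, 011, BCCCZ)
No transition applies at (q2, 011, BCCCZ); input not fully consumed.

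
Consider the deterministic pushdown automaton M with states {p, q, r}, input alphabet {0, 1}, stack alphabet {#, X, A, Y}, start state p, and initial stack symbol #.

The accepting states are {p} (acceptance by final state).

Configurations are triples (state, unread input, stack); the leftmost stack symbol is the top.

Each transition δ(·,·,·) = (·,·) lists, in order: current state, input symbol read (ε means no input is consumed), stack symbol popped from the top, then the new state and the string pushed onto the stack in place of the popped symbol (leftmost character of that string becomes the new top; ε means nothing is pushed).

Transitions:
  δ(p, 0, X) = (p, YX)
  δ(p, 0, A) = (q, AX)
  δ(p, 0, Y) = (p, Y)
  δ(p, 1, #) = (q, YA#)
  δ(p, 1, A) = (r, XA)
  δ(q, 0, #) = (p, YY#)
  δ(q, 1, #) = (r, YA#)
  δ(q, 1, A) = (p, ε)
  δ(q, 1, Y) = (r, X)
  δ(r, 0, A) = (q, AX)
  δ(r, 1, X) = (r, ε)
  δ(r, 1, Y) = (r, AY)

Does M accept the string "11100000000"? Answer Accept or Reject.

Reject

(p, 11100000000, #)
  read 1, top #: go to q, push YA# → (q, 1100000000, YA#)
  read 1, top Y: go to r, push X → (r, 100000000, XA#)
  read 1, top X: go to r, push ε → (r, 00000000, A#)
  read 0, top A: go to q, push AX → (q, 0000000, AX#)
No transition applies at (q, 0000000, AX#); input not fully consumed.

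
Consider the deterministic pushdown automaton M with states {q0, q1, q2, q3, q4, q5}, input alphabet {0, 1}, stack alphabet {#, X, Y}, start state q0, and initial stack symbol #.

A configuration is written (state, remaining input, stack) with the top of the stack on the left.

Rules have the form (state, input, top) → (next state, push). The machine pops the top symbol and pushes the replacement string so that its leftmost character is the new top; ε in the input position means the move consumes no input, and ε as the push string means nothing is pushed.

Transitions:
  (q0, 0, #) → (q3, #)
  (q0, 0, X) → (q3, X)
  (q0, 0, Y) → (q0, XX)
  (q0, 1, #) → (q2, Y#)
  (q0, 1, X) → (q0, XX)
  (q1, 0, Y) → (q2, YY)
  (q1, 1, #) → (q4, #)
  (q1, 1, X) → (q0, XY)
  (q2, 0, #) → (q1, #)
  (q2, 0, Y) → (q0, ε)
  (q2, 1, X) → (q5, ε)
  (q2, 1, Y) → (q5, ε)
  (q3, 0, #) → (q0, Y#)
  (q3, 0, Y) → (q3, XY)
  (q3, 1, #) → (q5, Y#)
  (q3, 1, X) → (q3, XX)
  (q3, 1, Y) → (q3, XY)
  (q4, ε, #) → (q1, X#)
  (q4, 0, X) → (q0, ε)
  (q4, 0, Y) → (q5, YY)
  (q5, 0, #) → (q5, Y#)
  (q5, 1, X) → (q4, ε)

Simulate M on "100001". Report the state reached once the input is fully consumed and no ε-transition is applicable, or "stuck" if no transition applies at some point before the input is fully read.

q0

(q0, 100001, #) ⊢ (q2, 00001, Y#) ⊢ (q0, 0001, #) ⊢ (q3, 001, #) ⊢ (q0, 01, Y#) ⊢ (q0, 1, XX#) ⊢ (q0, ε, XXX#)
All input consumed; M is in state q0.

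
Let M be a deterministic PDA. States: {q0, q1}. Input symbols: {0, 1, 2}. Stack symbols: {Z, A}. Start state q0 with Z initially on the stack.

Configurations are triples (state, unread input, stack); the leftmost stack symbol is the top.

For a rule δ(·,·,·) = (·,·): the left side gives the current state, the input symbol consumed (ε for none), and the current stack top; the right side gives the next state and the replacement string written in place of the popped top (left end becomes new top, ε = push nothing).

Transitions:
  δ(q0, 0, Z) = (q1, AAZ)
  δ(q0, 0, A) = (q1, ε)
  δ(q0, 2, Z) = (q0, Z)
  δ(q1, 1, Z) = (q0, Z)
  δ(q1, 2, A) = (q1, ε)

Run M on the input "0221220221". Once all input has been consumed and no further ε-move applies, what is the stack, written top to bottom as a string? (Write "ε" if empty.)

Z

(q0, 0221220221, Z)
  read 0, top Z: go to q1, push AAZ → (q1, 221220221, AAZ)
  read 2, top A: go to q1, push ε → (q1, 21220221, AZ)
  read 2, top A: go to q1, push ε → (q1, 1220221, Z)
  read 1, top Z: go to q0, push Z → (q0, 220221, Z)
  read 2, top Z: go to q0, push Z → (q0, 20221, Z)
  read 2, top Z: go to q0, push Z → (q0, 0221, Z)
  read 0, top Z: go to q1, push AAZ → (q1, 221, AAZ)
  read 2, top A: go to q1, push ε → (q1, 21, AZ)
  read 2, top A: go to q1, push ε → (q1, 1, Z)
  read 1, top Z: go to q0, push Z → (q0, ε, Z)
All input consumed in state q0 with stack Z.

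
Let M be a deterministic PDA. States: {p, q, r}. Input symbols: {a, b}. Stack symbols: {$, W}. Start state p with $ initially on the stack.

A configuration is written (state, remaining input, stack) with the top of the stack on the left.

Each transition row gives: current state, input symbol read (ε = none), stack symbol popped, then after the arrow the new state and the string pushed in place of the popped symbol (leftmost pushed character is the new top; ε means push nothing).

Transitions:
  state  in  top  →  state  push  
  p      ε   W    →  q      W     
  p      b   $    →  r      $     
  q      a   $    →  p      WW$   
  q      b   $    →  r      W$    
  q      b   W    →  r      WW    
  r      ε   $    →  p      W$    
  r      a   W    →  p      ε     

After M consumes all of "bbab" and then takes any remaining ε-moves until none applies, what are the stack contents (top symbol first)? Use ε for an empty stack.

(p, bbab, $)
  read b, top $: go to r, push $ → (r, bab, $)
  ε-move, top $: go to p, push W$ → (p, bab, W$)
  ε-move, top W: go to q, push W → (q, bab, W$)
  read b, top W: go to r, push WW → (r, ab, WW$)
  read a, top W: go to p, push ε → (p, b, W$)
  ε-move, top W: go to q, push W → (q, b, W$)
  read b, top W: go to r, push WW → (r, ε, WW$)
All input consumed in state r with stack WW$.

WW$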